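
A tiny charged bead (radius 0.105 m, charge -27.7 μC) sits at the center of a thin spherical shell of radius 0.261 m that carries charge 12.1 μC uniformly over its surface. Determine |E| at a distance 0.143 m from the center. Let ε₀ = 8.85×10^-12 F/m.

|E| = 1.22×10^7 V/m

By spherical symmetry E is radial; choose a Gaussian sphere of radius r = 0.143 m (between the bodies, 0.105 m < r < 0.261 m).
Only the inner charge is enclosed; the outer shell contributes nothing inside itself. Q_enc = -27.7 μC = -2.77×10^-5 C.
Since E is radial and uniform over the Gaussian sphere, Φ = E·4πr² = Q_enc/ε₀.
E = |Q_enc|/(4πε₀r²) = (2.77e-5)/(4π·8.85×10^-12·(0.143)²) = 1.22×10^7 N/C.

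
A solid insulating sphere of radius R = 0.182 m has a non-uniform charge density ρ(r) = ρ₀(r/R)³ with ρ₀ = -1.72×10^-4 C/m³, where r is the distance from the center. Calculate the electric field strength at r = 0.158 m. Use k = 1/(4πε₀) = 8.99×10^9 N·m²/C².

E = 3.35×10^5 N/C

By spherical symmetry E is radial; choose a Gaussian sphere of radius r = 0.158 m (r < R).
Integrate the density: Q_enc = 4π ∫₀^r ρ₀(r'/R)^3 r'² dr' = 4πρ₀ r^6/(6·R³) = -9.296×10^-7 C.
Gauss's law: E·4πr² = Q_enc/ε₀.
E = k|Q_enc|/r² = (8.99×10^9)(9.296×10^-7)/(0.158)² = 3.35×10^5 N/C.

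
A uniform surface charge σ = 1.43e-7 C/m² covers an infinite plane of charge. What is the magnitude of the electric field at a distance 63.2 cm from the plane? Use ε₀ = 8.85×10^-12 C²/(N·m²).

|E| = 8.08×10^3 N/C

By planar symmetry E is perpendicular to the sheet and uniform; use a Gaussian pillbox with flat faces of area A on each side of the sheet.
Flux Φ = 2EA and Q_enc = σA, so 2EA = σA/ε₀ ⇒ E = |σ|/(2ε₀), independent of distance.
E = |σ|/(2ε₀) = (1.43×10^-7)/(2·8.85×10^-12) = 8.08e3 N/C.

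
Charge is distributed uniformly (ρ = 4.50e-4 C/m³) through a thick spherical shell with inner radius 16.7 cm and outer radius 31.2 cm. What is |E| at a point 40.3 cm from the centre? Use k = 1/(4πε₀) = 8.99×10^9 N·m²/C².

|E| ≈ 2.68×10^6 N/C

Symmetry ⇒ E = E(r) r̂. Gaussian sphere of radius r = 40.3 cm (r > 31.2 cm, enclosing the whole shell).
Q_enc = ρ·(4π/3)(b³ − a³) = (4.50×10^-4)·(4π/3)·((0.312)³ − (0.167)³) = 4.847×10^-5 C.
Applying ∮E·dA = Q_enc/ε₀ with Φ = E(4πr²):
E = k|Q_enc|/r² = (8.99×10^9)(4.847×10^-5)/(0.403)² = 2.68×10^6 N/C.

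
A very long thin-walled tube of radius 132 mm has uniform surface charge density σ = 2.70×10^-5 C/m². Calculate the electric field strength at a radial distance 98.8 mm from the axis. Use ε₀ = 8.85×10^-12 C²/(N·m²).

E = 0 (no enclosed charge)

Take a coaxial cylindrical Gaussian surface of radius r = 98.8 mm and length L (r < 132 mm, inside the shell).
All the surface charge lies outside this cylinder: Q_enc = 0, hence E = 0.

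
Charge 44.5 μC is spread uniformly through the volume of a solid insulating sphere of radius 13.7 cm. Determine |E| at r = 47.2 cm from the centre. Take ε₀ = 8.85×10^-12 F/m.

Use a concentric Gaussian sphere at r = 47.2 cm (r > R, so the entire charge is enclosed).
Q_enc = 44.5 μC = 4.45×10^-5 C.
Gauss's law: E·4πr² = Q_enc/ε₀.
E = |Q_enc|/(4πε₀r²) = (4.45×10^-5)/(4π·8.85×10^-12·(0.472)²) = 1.80×10^6 N/C.

|E| = 1.80e6 N/C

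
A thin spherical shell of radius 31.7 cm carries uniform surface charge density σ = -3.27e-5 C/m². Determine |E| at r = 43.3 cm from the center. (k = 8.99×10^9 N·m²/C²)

Symmetry ⇒ E = E(r) r̂. Gaussian sphere of radius r = 43.3 cm (r > 31.7 cm).
The entire shell is enclosed: Q_enc = σ·4πR² = (-3.27×10^-5)·4π·(0.317)² = -4.129×10^-5 C.
Gauss's law: E·4πr² = Q_enc/ε₀.
E = k|Q_enc|/r² = (8.99×10^9)(4.129×10^-5)/(0.433)² = 1.98×10^6 N/C.

E = 1.98e6 N/C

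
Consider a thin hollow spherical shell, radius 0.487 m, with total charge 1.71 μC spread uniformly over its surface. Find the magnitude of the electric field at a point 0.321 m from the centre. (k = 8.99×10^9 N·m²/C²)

E = 0 (no enclosed charge)

By spherical symmetry E is radial; choose a Gaussian sphere of radius r = 0.321 m (inside the shell, r < 0.487 m).
All the charge is outside the Gaussian surface: Q_enc = 0, hence E = 0 everywhere inside the shell.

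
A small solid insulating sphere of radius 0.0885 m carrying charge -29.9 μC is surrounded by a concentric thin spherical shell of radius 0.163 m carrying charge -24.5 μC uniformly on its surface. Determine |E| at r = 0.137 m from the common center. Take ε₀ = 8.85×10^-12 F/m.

E ≈ 1.43×10^7 N/C

Use a concentric Gaussian sphere at r = 0.137 m (between the bodies, 0.0885 m < r < 0.163 m).
The shell at 0.163 m lies outside the Gaussian surface, so Q_enc = -29.9 μC = -2.99e-5 C.
By Gauss's law, ∮E·dA = E·4πr² = Q_enc/ε₀.
E = |Q_enc|/(4πε₀r²) = (2.99×10^-5)/(4π·8.85×10^-12·(0.137)²) = 1.43×10^7 N/C.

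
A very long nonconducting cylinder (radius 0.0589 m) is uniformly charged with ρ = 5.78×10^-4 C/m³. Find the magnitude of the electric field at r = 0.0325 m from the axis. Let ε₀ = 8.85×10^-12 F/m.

By cylindrical symmetry E is radial; use a coaxial Gaussian cylinder of radius 0.0325 m and length L (r < R).
Enclosed charge per unit length: λ_enc = ρ·πr² = (5.78×10^-4)π(0.0325)² = 1.918×10^-6 C/m.
By Gauss's law (flux through the curved wall only), E·2πrL = λ_enc L/ε₀.
E = |λ_enc|/(2πε₀r) = (1.918e-6)/(2π·8.85×10^-12·0.0325) = 1.06×10^6 N/C.

|E| = 1.06×10^6 N/C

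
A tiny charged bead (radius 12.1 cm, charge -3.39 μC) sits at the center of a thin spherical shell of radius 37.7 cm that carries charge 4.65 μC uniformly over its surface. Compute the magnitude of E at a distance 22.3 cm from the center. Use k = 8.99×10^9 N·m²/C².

|E| ≈ 6.13×10^5 N/C

Symmetry ⇒ E = E(r) r̂. Gaussian sphere of radius r = 22.3 cm (between the bodies, 12.1 cm < r < 37.7 cm).
Only the inner charge is enclosed; the outer shell contributes nothing inside itself. Q_enc = -3.39 μC = -3.39×10^-6 C.
Gauss's law: E·4πr² = Q_enc/ε₀.
E = k|Q_enc|/r² = (8.99×10^9)(3.39e-6)/(0.223)² = 6.13e5 N/C.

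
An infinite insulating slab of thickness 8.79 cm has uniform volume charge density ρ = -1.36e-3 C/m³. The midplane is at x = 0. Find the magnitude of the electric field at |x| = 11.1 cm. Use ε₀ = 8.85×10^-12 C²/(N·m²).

E = 6.75e6 V/m

The point |x| = 11.1 cm lies outside the slab (half-thickness 0.04395 m). A symmetric pillbox spanning the full slab encloses Q_enc = ρ·d·A.
Flux = 2EA ⇒ E = |ρ|d/(2ε₀), independent of distance outside.
E = (1.36×10^-3)(0.0879)/(2·8.85×10^-12) = 6.75×10^6 N/C.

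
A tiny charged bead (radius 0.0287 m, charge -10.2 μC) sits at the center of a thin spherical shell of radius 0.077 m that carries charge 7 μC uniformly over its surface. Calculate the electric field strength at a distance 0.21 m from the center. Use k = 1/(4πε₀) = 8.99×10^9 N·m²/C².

Use a concentric Gaussian sphere at r = 0.21 m (r > 0.077 m, enclosing both).
Q_enc = (-10.2 μC) + (7 μC) = -3.20×10^-6 C.
Since E is radial and uniform over the Gaussian sphere, Φ = E·4πr² = Q_enc/ε₀.
E = k|Q_enc|/r² = (8.99×10^9)(3.20e-6)/(0.21)² = 6.52×10^5 N/C.

|E| ≈ 6.52×10^5 N/C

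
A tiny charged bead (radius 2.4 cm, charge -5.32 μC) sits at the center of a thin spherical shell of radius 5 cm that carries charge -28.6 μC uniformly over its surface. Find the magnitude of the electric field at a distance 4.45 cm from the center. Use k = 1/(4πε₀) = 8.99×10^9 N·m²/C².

|E| ≈ 2.42×10^7 N/C

By spherical symmetry E is radial; choose a Gaussian sphere of radius r = 4.45 cm (between the bodies, 2.4 cm < r < 5 cm).
The shell at 5 cm lies outside the Gaussian surface, so Q_enc = -5.32 μC = -5.32e-6 C.
By Gauss's law, ∮E·dA = E·4πr² = Q_enc/ε₀.
E = k|Q_enc|/r² = (8.99×10^9)(5.32e-6)/(0.0445)² = 2.42×10^7 N/C.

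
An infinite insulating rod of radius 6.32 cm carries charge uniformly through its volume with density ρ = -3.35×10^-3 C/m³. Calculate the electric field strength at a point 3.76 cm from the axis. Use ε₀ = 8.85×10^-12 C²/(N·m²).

By cylindrical symmetry E is radial; use a coaxial Gaussian cylinder of radius 3.76 cm and length L (r < R).
Enclosed charge per unit length: λ_enc = ρ·πr² = (-3.35e-3)π(0.0376)² = -1.488×10^-5 C/m.
Applying ∮E·dA = Q_enc/ε₀ with the end caps contributing no flux:
E = |λ_enc|/(2πε₀r) = (1.488×10^-5)/(2π·8.85×10^-12·0.0376) = 7.12e6 N/C.

|E| ≈ 7.12×10^6 V/m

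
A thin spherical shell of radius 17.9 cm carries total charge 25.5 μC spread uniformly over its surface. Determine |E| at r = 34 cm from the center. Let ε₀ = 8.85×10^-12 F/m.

By spherical symmetry E is radial; choose a Gaussian sphere of radius r = 34 cm (r > 17.9 cm).
The entire shell is enclosed: Q_enc = 2.55×10^-5 C.
Gauss's law: E·4πr² = Q_enc/ε₀.
E = |Q_enc|/(4πε₀r²) = (2.55e-5)/(4π·8.85×10^-12·(0.34)²) = 1.98×10^6 N/C.

|E| ≈ 1.98×10^6 V/m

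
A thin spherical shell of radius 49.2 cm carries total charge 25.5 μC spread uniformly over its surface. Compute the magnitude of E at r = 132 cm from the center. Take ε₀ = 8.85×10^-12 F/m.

Symmetry ⇒ E = E(r) r̂. Gaussian sphere of radius r = 132 cm (r > 49.2 cm).
The entire shell is enclosed: Q_enc = 2.55×10^-5 C.
Since E is radial and uniform over the Gaussian sphere, Φ = E·4πr² = Q_enc/ε₀.
E = |Q_enc|/(4πε₀r²) = (2.55×10^-5)/(4π·8.85×10^-12·(1.32)²) = 1.32×10^5 N/C.

E ≈ 1.32×10^5 N/C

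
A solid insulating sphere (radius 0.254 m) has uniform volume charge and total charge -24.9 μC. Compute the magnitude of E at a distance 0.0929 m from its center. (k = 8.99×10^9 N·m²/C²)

|E| = 1.27×10^6 N/C

By spherical symmetry E is radial; choose a Gaussian sphere of radius r = 0.0929 m (r < R).
Only the charge within r is enclosed: Q_enc = Q·(r/R)³ = (-24.9 μC)·(0.0929 m/0.254 m)³ = -1.218×10^-6 C.
Applying ∮E·dA = Q_enc/ε₀ with Φ = E(4πr²):
E = k|Q_enc|/r² = (8.99×10^9)(1.218×10^-6)/(0.0929)² = 1.27×10^6 N/C.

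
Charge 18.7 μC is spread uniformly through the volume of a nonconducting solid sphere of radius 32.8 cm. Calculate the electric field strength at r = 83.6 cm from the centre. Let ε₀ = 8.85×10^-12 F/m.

Use a concentric Gaussian sphere at r = 83.6 cm (r > R, so the entire charge is enclosed).
Q_enc = 18.7 μC = 1.87×10^-5 C.
Gauss's law: E·4πr² = Q_enc/ε₀.
E = |Q_enc|/(4πε₀r²) = (1.87×10^-5)/(4π·8.85×10^-12·(0.836)²) = 2.41e5 N/C.

2.41×10^5 N/C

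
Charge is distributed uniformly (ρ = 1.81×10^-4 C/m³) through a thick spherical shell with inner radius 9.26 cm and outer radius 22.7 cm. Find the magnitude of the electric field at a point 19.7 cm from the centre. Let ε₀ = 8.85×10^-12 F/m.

By spherical symmetry E is radial; choose a Gaussian sphere of radius r = 19.7 cm (within the shell material, 9.26 cm < r < 22.7 cm).
Only the shell between 9.26 cm and r is enclosed: Q_enc = ρ·(4π/3)(r³ − a³) = (1.81×10^-4)·(4π/3)·((0.197)³ − (0.0926)³) = 5.194×10^-6 C.
Applying ∮E·dA = Q_enc/ε₀ with Φ = E(4πr²):
E = |Q_enc|/(4πε₀r²) = (5.194×10^-6)/(4π·8.85×10^-12·(0.197)²) = 1.20e6 N/C.

|E| ≈ 1.20×10^6 N/C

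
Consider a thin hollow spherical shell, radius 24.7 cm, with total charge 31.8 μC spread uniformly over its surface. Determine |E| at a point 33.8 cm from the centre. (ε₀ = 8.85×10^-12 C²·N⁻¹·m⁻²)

Use a concentric Gaussian sphere at r = 33.8 cm (r > 24.7 cm).
The entire shell is enclosed: Q_enc = 3.18×10^-5 C.
Applying ∮E·dA = Q_enc/ε₀ with Φ = E(4πr²):
E = |Q_enc|/(4πε₀r²) = (3.18×10^-5)/(4π·8.85×10^-12·(0.338)²) = 2.50×10^6 N/C.

E ≈ 2.50×10^6 V/m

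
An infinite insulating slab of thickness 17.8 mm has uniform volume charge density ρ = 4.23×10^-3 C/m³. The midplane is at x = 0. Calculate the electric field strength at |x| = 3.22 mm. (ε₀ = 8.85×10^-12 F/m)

1.54×10^6 N/C

By symmetry E is perpendicular to the slab. A Gaussian pillbox from −3.22 mm to +3.22 mm (face area A) lies entirely within the slab.
Q_enc = ρ·(2x)·A and flux = 2EA, so 2EA = 2ρxA/ε₀ ⇒ E = |ρ|x/ε₀.
E = (4.23e-3)(0.00322)/(8.85×10^-12) = 1.54e6 N/C.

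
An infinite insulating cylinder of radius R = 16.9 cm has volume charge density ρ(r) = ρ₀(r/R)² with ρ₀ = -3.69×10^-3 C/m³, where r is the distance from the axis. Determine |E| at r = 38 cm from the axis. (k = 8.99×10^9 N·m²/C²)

Take a coaxial cylindrical Gaussian surface of radius r = 38 cm and length L (r > R, full charge per length enclosed).
λ_enc = 2π ∫₀^R ρ₀(r'/R)^2 r' dr' = 2πρ₀R²/4 = -1.655×10^-4 C/m.
By Gauss's law (flux through the curved wall only), E·2πrL = λ_enc L/ε₀.
E = 2k|λ_enc|/r = 2(8.99×10^9)(1.655e-4)/(0.38) = 7.83e6 N/C.

|E| = 7.83e6 V/m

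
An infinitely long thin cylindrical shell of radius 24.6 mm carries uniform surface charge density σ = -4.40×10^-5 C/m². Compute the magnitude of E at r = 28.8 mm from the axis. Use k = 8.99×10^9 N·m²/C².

E = 4.25×10^6 V/m

Take a coaxial cylindrical Gaussian surface of radius r = 28.8 mm and length L (r > 24.6 mm).
The whole shell is enclosed: λ_enc = σ·2πR = (-4.40×10^-5)·2π·(0.0246) = -6.801e-6 C/m.
Applying ∮E·dA = Q_enc/ε₀ with the end caps contributing no flux:
E = 2k|λ_enc|/r = 2(8.99×10^9)(6.801e-6)/(0.0288) = 4.25e6 N/C.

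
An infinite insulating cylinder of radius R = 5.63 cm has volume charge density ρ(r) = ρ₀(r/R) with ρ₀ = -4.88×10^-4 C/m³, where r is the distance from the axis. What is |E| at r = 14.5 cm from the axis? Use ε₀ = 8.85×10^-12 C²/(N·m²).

E = 4.02×10^5 N/C

Take a coaxial cylindrical Gaussian surface of radius r = 14.5 cm and length L (r > R, full charge per length enclosed).
λ_enc = 2π ∫₀^R ρ₀(r'/R)^1 r' dr' = 2πρ₀R²/3 = -3.24×10^-6 C/m.
Applying ∮E·dA = Q_enc/ε₀ with the end caps contributing no flux:
E = |λ_enc|/(2πε₀r) = (3.24×10^-6)/(2π·8.85×10^-12·0.145) = 4.02e5 N/C.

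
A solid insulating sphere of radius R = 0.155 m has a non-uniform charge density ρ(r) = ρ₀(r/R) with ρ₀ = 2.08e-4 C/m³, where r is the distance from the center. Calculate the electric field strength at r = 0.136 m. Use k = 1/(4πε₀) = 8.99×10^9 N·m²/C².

Symmetry ⇒ E = E(r) r̂. Gaussian sphere of radius r = 0.136 m (r < R).
Q_enc = ∫₀^r ρ(r')·4πr'² dr' = (4πρ₀/R) ∫₀^r r'^3 dr' = 4πρ₀ r^4/(4·R) = 1.442e-6 C.
Applying ∮E·dA = Q_enc/ε₀ with Φ = E(4πr²):
E = k|Q_enc|/r² = (8.99×10^9)(1.442×10^-6)/(0.136)² = 7.01e5 N/C.

|E| ≈ 7.01×10^5 N/C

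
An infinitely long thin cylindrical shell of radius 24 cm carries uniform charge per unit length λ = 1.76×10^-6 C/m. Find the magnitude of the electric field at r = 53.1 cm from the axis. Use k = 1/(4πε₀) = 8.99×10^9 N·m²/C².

|E| ≈ 5.96×10^4 N/C

Choose a coaxial cylinder of radius r = 53.1 cm (arbitrary length L) as the Gaussian surface (r > 24 cm).
The full line charge is enclosed: λ_enc = 1.76×10^-6 C/m.
Gauss's law: E·2πrL = λ_enc L/ε₀.
E = 2k|λ_enc|/r = 2(8.99×10^9)(1.76e-6)/(0.531) = 5.96e4 N/C.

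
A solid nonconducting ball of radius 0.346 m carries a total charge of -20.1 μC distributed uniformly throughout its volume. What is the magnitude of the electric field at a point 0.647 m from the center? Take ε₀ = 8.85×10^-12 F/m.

|E| ≈ 4.32×10^5 N/C

Symmetry ⇒ E = E(r) r̂. Gaussian sphere of radius r = 0.647 m (r > R, so the entire charge is enclosed).
Q_enc = -20.1 μC = -2.01×10^-5 C.
Gauss's law: E·4πr² = Q_enc/ε₀.
E = |Q_enc|/(4πε₀r²) = (2.01×10^-5)/(4π·8.85×10^-12·(0.647)²) = 4.32e5 N/C.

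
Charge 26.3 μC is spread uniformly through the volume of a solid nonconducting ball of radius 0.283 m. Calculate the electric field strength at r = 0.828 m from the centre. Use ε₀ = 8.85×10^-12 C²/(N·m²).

|E| ≈ 3.45×10^5 N/C

Symmetry ⇒ E = E(r) r̂. Gaussian sphere of radius r = 0.828 m (r > R, so the entire charge is enclosed).
Q_enc = 26.3 μC = 2.63×10^-5 C.
Since E is radial and uniform over the Gaussian sphere, Φ = E·4πr² = Q_enc/ε₀.
E = |Q_enc|/(4πε₀r²) = (2.63×10^-5)/(4π·8.85×10^-12·(0.828)²) = 3.45×10^5 N/C.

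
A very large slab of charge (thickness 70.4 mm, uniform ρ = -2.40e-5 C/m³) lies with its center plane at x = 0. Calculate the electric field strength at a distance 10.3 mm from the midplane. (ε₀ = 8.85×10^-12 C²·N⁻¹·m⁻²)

E ≈ 2.79e4 N/C

By symmetry E is perpendicular to the slab. A Gaussian pillbox from −10.3 mm to +10.3 mm (face area A) lies entirely within the slab.
Q_enc = ρ·(2x)·A and flux = 2EA, so 2EA = 2ρxA/ε₀ ⇒ E = |ρ|x/ε₀.
E = (2.40×10^-5)(0.0103)/(8.85×10^-12) = 2.79×10^4 N/C.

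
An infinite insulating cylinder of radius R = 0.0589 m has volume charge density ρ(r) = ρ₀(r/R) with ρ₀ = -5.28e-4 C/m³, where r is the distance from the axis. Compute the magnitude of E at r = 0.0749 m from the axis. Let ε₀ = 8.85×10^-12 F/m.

E ≈ 9.21×10^5 V/m

Take a coaxial cylindrical Gaussian surface of radius r = 0.0749 m and length L (r > R, full charge per length enclosed).
λ_enc = 2π ∫₀^R ρ₀(r'/R)^1 r' dr' = 2πρ₀R²/3 = -3.836×10^-6 C/m.
Since E is radial and uniform over the curved surface, Φ = E·2πrL = Q_enc/ε₀ = λ_enc L/ε₀.
E = |λ_enc|/(2πε₀r) = (3.836×10^-6)/(2π·8.85×10^-12·0.0749) = 9.21×10^5 N/C.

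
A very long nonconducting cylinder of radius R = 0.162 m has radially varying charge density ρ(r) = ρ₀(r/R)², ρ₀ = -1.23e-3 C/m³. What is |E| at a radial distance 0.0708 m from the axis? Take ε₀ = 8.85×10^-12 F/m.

E = 4.70e5 N/C

Take a coaxial cylindrical Gaussian surface of radius r = 0.0708 m and length L (r < R).
Integrating ρ over the cross-section to radius r: λ_enc = (2πρ₀/R²) ∫₀^r r'^3 dr' = 2πρ₀ r^4/(4·R²) = -1.85e-6 C/m.
Applying ∮E·dA = Q_enc/ε₀ with the end caps contributing no flux:
E = |λ_enc|/(2πε₀r) = (1.85×10^-6)/(2π·8.85×10^-12·0.0708) = 4.70×10^5 N/C.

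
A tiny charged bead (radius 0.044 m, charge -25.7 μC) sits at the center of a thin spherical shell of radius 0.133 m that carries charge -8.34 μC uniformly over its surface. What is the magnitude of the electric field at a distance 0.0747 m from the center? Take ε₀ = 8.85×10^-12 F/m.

|E| = 4.14×10^7 V/m

Use a concentric Gaussian sphere at r = 0.0747 m (between the bodies, 0.044 m < r < 0.133 m).
Only the inner charge is enclosed; the outer shell contributes nothing inside itself. Q_enc = -25.7 μC = -2.57e-5 C.
Applying ∮E·dA = Q_enc/ε₀ with Φ = E(4πr²):
E = |Q_enc|/(4πε₀r²) = (2.57×10^-5)/(4π·8.85×10^-12·(0.0747)²) = 4.14×10^7 N/C.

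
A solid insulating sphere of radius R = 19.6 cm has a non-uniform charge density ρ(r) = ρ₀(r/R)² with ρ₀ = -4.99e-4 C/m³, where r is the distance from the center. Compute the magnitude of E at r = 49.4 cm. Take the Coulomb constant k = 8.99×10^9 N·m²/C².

|E| = 3.48×10^5 V/m

Use a concentric Gaussian sphere at r = 49.4 cm (r > R, all charge enclosed).
Q_enc = 4π ∫₀^R ρ₀(r'/R)^2 r'² dr' = 4πρ₀R³/5 = -9.443×10^-6 C.
Applying ∮E·dA = Q_enc/ε₀ with Φ = E(4πr²):
E = k|Q_enc|/r² = (8.99×10^9)(9.443e-6)/(0.494)² = 3.48×10^5 N/C.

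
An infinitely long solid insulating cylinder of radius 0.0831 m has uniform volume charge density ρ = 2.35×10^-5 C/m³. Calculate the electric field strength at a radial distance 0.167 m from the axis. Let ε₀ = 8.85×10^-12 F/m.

E = 5.49e4 V/m

Take a coaxial cylindrical Gaussian surface of radius r = 0.167 m and length L (r > 0.0831 m, full cross-section enclosed).
λ_enc = ρ·πR² = (2.35×10^-5)π(0.0831)² = 5.098×10^-7 C/m.
Applying ∮E·dA = Q_enc/ε₀ with the end caps contributing no flux:
E = |λ_enc|/(2πε₀r) = (5.098×10^-7)/(2π·8.85×10^-12·0.167) = 5.49e4 N/C.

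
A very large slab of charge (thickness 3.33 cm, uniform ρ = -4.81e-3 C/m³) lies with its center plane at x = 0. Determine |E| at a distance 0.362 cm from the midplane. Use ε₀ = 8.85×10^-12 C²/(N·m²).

By symmetry E is perpendicular to the slab. A Gaussian pillbox from −0.362 cm to +0.362 cm (face area A) lies entirely within the slab.
Q_enc = ρ·(2x)·A and flux = 2EA, so 2EA = 2ρxA/ε₀ ⇒ E = |ρ|x/ε₀.
E = (4.81×10^-3)(0.00362)/(8.85×10^-12) = 1.97×10^6 N/C.

|E| ≈ 1.97e6 N/C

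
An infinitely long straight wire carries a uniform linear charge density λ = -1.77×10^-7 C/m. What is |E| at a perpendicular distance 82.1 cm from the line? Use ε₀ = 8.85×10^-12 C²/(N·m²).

E = 3.88e3 N/C

Take a coaxial cylindrical Gaussian surface of radius r = 82.1 cm and length L.
Q_enc = λL, so λ_enc = -1.77e-7 C/m.
Applying ∮E·dA = Q_enc/ε₀ with the end caps contributing no flux:
E = |λ_enc|/(2πε₀r) = (1.77e-7)/(2π·8.85×10^-12·0.821) = 3.88×10^3 N/C.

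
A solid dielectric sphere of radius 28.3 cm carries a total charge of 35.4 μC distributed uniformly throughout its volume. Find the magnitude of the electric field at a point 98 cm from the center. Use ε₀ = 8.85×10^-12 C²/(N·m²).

By spherical symmetry E is radial; choose a Gaussian sphere of radius r = 98 cm (r > R, so the entire charge is enclosed).
Q_enc = 35.4 μC = 3.54e-5 C.
Gauss's law: E·4πr² = Q_enc/ε₀.
E = |Q_enc|/(4πε₀r²) = (3.54e-5)/(4π·8.85×10^-12·(0.98)²) = 3.31e5 N/C.

E = 3.31e5 N/C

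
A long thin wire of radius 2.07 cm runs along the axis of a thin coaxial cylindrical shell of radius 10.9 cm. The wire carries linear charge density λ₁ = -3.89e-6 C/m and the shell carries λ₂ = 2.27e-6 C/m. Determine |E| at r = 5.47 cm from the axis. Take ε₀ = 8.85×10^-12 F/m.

By cylindrical symmetry E is radial; use a coaxial Gaussian cylinder of radius 5.47 cm and length L (between the conductors, 2.07 cm < r < 10.9 cm).
The shell at 10.9 cm lies outside the Gaussian surface, so λ_enc = λ₁ = -3.89×10^-6 C/m.
Gauss's law: E·2πrL = λ_enc L/ε₀.
E = |λ_enc|/(2πε₀r) = (3.89e-6)/(2π·8.85×10^-12·0.0547) = 1.28×10^6 N/C.

1.28×10^6 N/C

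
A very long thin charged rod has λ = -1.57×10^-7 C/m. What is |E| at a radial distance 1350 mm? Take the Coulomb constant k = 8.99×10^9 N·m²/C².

By cylindrical symmetry E is radial; use a coaxial Gaussian cylinder of radius 1350 mm and length L.
Q_enc = λL, so λ_enc = -1.57e-7 C/m.
By Gauss's law (flux through the curved wall only), E·2πrL = λ_enc L/ε₀.
E = 2k|λ_enc|/r = 2(8.99×10^9)(1.57×10^-7)/(1.35) = 2.09×10^3 N/C.

E ≈ 2.09×10^3 N/C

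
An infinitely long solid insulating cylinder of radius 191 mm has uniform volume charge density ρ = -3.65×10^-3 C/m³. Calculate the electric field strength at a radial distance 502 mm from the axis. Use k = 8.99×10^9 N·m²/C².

Coaxial Gaussian cylinder, radius r = 502 mm, length L (r > 191 mm, full cross-section enclosed).
λ_enc = ρ·πR² = (-3.65×10^-3)π(0.191)² = -4.183×10^-4 C/m.
Since E is radial and uniform over the curved surface, Φ = E·2πrL = Q_enc/ε₀ = λ_enc L/ε₀.
E = 2k|λ_enc|/r = 2(8.99×10^9)(4.183×10^-4)/(0.502) = 1.50×10^7 N/C.

|E| ≈ 1.50e7 N/C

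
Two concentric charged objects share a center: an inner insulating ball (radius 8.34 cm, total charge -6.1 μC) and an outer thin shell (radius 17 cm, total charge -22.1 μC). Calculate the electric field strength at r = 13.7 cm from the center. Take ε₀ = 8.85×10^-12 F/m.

E ≈ 2.92e6 N/C

Symmetry ⇒ E = E(r) r̂. Gaussian sphere of radius r = 13.7 cm (between the bodies, 8.34 cm < r < 17 cm).
The shell at 17 cm lies outside the Gaussian surface, so Q_enc = -6.1 μC = -6.10×10^-6 C.
Gauss's law: E·4πr² = Q_enc/ε₀.
E = |Q_enc|/(4πε₀r²) = (6.10×10^-6)/(4π·8.85×10^-12·(0.137)²) = 2.92×10^6 N/C.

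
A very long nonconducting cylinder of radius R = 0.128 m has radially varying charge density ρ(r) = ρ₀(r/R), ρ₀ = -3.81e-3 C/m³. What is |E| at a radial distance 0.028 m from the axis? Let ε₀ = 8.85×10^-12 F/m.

By cylindrical symmetry E is radial; use a coaxial Gaussian cylinder of radius 0.028 m and length L (r < R).
Integrating ρ over the cross-section to radius r: λ_enc = (2πρ₀/R) ∫₀^r r'^2 dr' = 2πρ₀ r^3/(3·R) = -1.369e-6 C/m.
By Gauss's law (flux through the curved wall only), E·2πrL = λ_enc L/ε₀.
E = |λ_enc|/(2πε₀r) = (1.369×10^-6)/(2π·8.85×10^-12·0.028) = 8.79e5 N/C.

|E| = 8.79e5 N/C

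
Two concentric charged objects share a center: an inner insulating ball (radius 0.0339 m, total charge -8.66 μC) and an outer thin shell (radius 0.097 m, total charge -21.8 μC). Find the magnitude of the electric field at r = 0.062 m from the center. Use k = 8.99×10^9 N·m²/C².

|E| ≈ 2.03×10^7 V/m

Take a concentric spherical Gaussian surface of radius r = 0.062 m (between the bodies, 0.0339 m < r < 0.097 m).
The shell at 0.097 m lies outside the Gaussian surface, so Q_enc = -8.66 μC = -8.66×10^-6 C.
Since E is radial and uniform over the Gaussian sphere, Φ = E·4πr² = Q_enc/ε₀.
E = k|Q_enc|/r² = (8.99×10^9)(8.66e-6)/(0.062)² = 2.03×10^7 N/C.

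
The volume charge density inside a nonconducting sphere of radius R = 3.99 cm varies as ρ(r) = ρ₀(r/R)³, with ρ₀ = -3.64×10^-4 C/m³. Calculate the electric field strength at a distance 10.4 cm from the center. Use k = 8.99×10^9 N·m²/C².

4.03×10^4 N/C

Use a concentric Gaussian sphere at r = 10.4 cm (r > R, all charge enclosed).
Q_enc = 4π ∫₀^R ρ₀(r'/R)^3 r'² dr' = 4πρ₀R³/6 = -4.843×10^-8 C.
Since E is radial and uniform over the Gaussian sphere, Φ = E·4πr² = Q_enc/ε₀.
E = k|Q_enc|/r² = (8.99×10^9)(4.843×10^-8)/(0.104)² = 4.03×10^4 N/C.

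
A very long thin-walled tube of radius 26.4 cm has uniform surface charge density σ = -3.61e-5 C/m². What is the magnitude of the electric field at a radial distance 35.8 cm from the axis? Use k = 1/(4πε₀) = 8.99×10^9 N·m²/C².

3.01e6 N/C

Coaxial Gaussian cylinder, radius r = 35.8 cm, length L (r > 26.4 cm).
The whole shell is enclosed: λ_enc = σ·2πR = (-3.61×10^-5)·2π·(0.264) = -5.988×10^-5 C/m.
Since E is radial and uniform over the curved surface, Φ = E·2πrL = Q_enc/ε₀ = λ_enc L/ε₀.
E = 2k|λ_enc|/r = 2(8.99×10^9)(5.988×10^-5)/(0.358) = 3.01×10^6 N/C.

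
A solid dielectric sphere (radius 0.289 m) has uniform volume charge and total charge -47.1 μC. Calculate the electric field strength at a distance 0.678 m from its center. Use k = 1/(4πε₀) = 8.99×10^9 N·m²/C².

Take a concentric spherical Gaussian surface of radius r = 0.678 m (r > R, so the entire charge is enclosed).
Q_enc = -47.1 μC = -4.71×10^-5 C.
Gauss's law: E·4πr² = Q_enc/ε₀.
E = k|Q_enc|/r² = (8.99×10^9)(4.71×10^-5)/(0.678)² = 9.21×10^5 N/C.

9.21e5 N/C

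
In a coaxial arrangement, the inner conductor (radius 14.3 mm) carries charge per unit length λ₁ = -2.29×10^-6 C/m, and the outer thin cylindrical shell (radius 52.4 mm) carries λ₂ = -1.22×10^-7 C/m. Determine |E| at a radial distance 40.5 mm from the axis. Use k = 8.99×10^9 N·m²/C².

By cylindrical symmetry E is radial; use a coaxial Gaussian cylinder of radius 40.5 mm and length L (between the conductors, 14.3 mm < r < 52.4 mm).
Only the inner wire is enclosed; the outer shell contributes nothing inside itself. λ_enc = λ₁ = -2.29e-6 C/m.
Applying ∮E·dA = Q_enc/ε₀ with the end caps contributing no flux:
E = 2k|λ_enc|/r = 2(8.99×10^9)(2.29e-6)/(0.0405) = 1.02×10^6 N/C.

E = 1.02×10^6 V/m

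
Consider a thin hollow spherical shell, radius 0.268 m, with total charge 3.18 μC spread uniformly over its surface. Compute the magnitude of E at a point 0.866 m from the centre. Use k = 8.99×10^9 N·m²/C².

|E| ≈ 3.81×10^4 N/C

By spherical symmetry E is radial; choose a Gaussian sphere of radius r = 0.866 m (r > 0.268 m).
The entire shell is enclosed: Q_enc = 3.18×10^-6 C.
Since E is radial and uniform over the Gaussian sphere, Φ = E·4πr² = Q_enc/ε₀.
E = k|Q_enc|/r² = (8.99×10^9)(3.18e-6)/(0.866)² = 3.81×10^4 N/C.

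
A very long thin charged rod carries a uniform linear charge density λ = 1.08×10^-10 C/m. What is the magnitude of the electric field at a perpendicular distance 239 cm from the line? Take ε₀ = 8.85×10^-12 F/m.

0.813 N/C

Coaxial Gaussian cylinder, radius r = 239 cm, length L.
Q_enc = λL, so λ_enc = 1.08×10^-10 C/m.
Applying ∮E·dA = Q_enc/ε₀ with the end caps contributing no flux:
E = |λ_enc|/(2πε₀r) = (1.08×10^-10)/(2π·8.85×10^-12·2.39) = 0.813 N/C.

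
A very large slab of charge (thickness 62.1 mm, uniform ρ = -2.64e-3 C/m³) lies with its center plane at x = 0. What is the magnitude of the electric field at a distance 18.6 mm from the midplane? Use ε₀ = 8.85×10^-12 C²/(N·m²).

By symmetry E is perpendicular to the slab. A Gaussian pillbox from −18.6 mm to +18.6 mm (face area A) lies entirely within the slab.
Q_enc = ρ·(2x)·A and flux = 2EA, so 2EA = 2ρxA/ε₀ ⇒ E = |ρ|x/ε₀.
E = (2.64×10^-3)(0.0186)/(8.85×10^-12) = 5.55×10^6 N/C.

|E| = 5.55×10^6 N/C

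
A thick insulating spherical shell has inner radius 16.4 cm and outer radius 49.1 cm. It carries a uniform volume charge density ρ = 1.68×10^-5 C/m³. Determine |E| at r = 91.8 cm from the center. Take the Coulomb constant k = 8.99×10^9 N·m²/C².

8.56e4 N/C

Use a concentric Gaussian sphere at r = 91.8 cm (r > 49.1 cm, enclosing the whole shell).
Q_enc = ρ·(4π/3)(b³ − a³) = (1.68×10^-5)·(4π/3)·((0.491)³ − (0.164)³) = 8.02e-6 C.
Gauss's law: E·4πr² = Q_enc/ε₀.
E = k|Q_enc|/r² = (8.99×10^9)(8.02×10^-6)/(0.918)² = 8.56×10^4 N/C.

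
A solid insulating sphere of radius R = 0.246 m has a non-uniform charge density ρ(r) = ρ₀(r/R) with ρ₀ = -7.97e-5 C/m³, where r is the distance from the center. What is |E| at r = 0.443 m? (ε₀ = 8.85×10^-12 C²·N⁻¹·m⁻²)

Use a concentric Gaussian sphere at r = 0.443 m (r > R, all charge enclosed).
Q_enc = 4π ∫₀^R ρ₀(r'/R)^1 r'² dr' = 4πρ₀R³/4 = -3.727e-6 C.
Since E is radial and uniform over the Gaussian sphere, Φ = E·4πr² = Q_enc/ε₀.
E = |Q_enc|/(4πε₀r²) = (3.727×10^-6)/(4π·8.85×10^-12·(0.443)²) = 1.71e5 N/C.

E ≈ 1.71×10^5 N/C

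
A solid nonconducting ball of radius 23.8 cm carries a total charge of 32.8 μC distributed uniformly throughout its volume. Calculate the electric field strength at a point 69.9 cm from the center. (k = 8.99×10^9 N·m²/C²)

|E| ≈ 6.04×10^5 N/C

By spherical symmetry E is radial; choose a Gaussian sphere of radius r = 69.9 cm (r > R, so the entire charge is enclosed).
Q_enc = 32.8 μC = 3.28×10^-5 C.
Gauss's law: E·4πr² = Q_enc/ε₀.
E = k|Q_enc|/r² = (8.99×10^9)(3.28×10^-5)/(0.699)² = 6.04e5 N/C.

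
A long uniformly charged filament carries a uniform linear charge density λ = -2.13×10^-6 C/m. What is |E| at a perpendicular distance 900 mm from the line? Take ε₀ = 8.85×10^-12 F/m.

|E| = 4.26×10^4 V/m

Choose a coaxial cylinder of radius r = 900 mm (arbitrary length L) as the Gaussian surface.
Q_enc = λL, so λ_enc = -2.13×10^-6 C/m.
Applying ∮E·dA = Q_enc/ε₀ with the end caps contributing no flux:
E = |λ_enc|/(2πε₀r) = (2.13e-6)/(2π·8.85×10^-12·0.9) = 4.26×10^4 N/C.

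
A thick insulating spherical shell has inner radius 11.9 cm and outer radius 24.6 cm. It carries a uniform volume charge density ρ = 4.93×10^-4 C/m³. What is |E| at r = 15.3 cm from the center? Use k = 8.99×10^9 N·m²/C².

E = 1.50e6 N/C

By spherical symmetry E is radial; choose a Gaussian sphere of radius r = 15.3 cm (within the shell material, 11.9 cm < r < 24.6 cm).
Only the shell between 11.9 cm and r is enclosed: Q_enc = ρ·(4π/3)(r³ − a³) = (4.93×10^-4)·(4π/3)·((0.153)³ − (0.119)³) = 3.916×10^-6 C.
Gauss's law: E·4πr² = Q_enc/ε₀.
E = k|Q_enc|/r² = (8.99×10^9)(3.916e-6)/(0.153)² = 1.50×10^6 N/C.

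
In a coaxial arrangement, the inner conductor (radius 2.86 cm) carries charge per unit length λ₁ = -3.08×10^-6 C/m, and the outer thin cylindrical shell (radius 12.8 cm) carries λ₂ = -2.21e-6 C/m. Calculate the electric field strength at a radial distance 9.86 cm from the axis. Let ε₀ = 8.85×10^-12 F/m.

|E| = 5.62×10^5 N/C

Take a coaxial cylindrical Gaussian surface of radius r = 9.86 cm and length L (between the conductors, 2.86 cm < r < 12.8 cm).
The shell at 12.8 cm lies outside the Gaussian surface, so λ_enc = λ₁ = -3.08×10^-6 C/m.
Since E is radial and uniform over the curved surface, Φ = E·2πrL = Q_enc/ε₀ = λ_enc L/ε₀.
E = |λ_enc|/(2πε₀r) = (3.08×10^-6)/(2π·8.85×10^-12·0.0986) = 5.62e5 N/C.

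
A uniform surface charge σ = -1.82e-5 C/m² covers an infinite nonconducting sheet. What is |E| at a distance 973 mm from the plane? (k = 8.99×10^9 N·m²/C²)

The symmetry is planar: E is normal to the sheet and the same magnitude on both sides. Take a pillbox straddling the sheet with end-cap area A.
Only the two end caps contribute flux: Φ = 2EA. With Q_enc = σA, Gauss's law gives E = |σ|/(2ε₀).
E = 2πk|σ| = 2π(8.99×10^9)(1.82×10^-5) = 1.03×10^6 N/C.

E = 1.03e6 N/C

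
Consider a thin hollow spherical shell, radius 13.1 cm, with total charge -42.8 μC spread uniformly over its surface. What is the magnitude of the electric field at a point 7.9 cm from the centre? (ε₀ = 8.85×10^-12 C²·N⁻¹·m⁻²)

|E| = 0 N/C

Take a concentric spherical Gaussian surface of radius r = 7.9 cm (inside the shell, r < 13.1 cm).
No charge lies within this surface, so Q_enc = 0 and Gauss's law gives E·4πr² = 0 ⇒ E = 0.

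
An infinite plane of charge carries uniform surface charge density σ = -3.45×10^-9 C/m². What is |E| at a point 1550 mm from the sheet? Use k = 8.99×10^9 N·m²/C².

The symmetry is planar: E is normal to the sheet and the same magnitude on both sides. Take a pillbox straddling the sheet with end-cap area A.
Flux Φ = 2EA and Q_enc = σA, so 2EA = σA/ε₀ ⇒ E = |σ|/(2ε₀), independent of distance.
E = 2πk|σ| = 2π(8.99×10^9)(3.45×10^-9) = 195 N/C.

E ≈ 195 N/C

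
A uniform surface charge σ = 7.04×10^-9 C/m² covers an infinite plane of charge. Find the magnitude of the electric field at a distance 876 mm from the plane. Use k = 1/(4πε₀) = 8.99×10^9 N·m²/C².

E = 398 V/m

By planar symmetry E is perpendicular to the sheet and uniform; use a Gaussian pillbox with flat faces of area A on each side of the sheet.
Only the two end caps contribute flux: Φ = 2EA. With Q_enc = σA, Gauss's law gives E = |σ|/(2ε₀).
E = 2πk|σ| = 2π(8.99×10^9)(7.04×10^-9) = 398 N/C.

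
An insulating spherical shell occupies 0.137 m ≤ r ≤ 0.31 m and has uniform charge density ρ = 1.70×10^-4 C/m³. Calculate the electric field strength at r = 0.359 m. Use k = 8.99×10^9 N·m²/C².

E ≈ 1.35×10^6 V/m

Symmetry ⇒ E = E(r) r̂. Gaussian sphere of radius r = 0.359 m (r > 0.31 m, enclosing the whole shell).
Q_enc = ρ·(4π/3)(b³ − a³) = (1.70×10^-4)·(4π/3)·((0.31)³ − (0.137)³) = 1.938×10^-5 C.
Since E is radial and uniform over the Gaussian sphere, Φ = E·4πr² = Q_enc/ε₀.
E = k|Q_enc|/r² = (8.99×10^9)(1.938×10^-5)/(0.359)² = 1.35×10^6 N/C.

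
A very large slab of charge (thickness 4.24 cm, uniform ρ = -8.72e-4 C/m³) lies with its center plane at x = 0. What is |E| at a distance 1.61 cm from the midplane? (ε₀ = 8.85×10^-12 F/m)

|E| ≈ 1.59e6 V/m

By symmetry E is perpendicular to the slab. A Gaussian pillbox from −1.61 cm to +1.61 cm (face area A) lies entirely within the slab.
Q_enc = ρ·(2x)·A and flux = 2EA, so 2EA = 2ρxA/ε₀ ⇒ E = |ρ|x/ε₀.
E = (8.72×10^-4)(0.0161)/(8.85×10^-12) = 1.59×10^6 N/C.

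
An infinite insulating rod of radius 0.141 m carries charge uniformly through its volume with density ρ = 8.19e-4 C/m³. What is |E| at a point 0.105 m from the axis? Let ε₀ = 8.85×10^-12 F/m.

|E| ≈ 4.86e6 N/C

By cylindrical symmetry E is radial; use a coaxial Gaussian cylinder of radius 0.105 m and length L (r < R).
Enclosed charge per unit length: λ_enc = ρ·πr² = (8.19e-4)π(0.105)² = 2.837e-5 C/m.
By Gauss's law (flux through the curved wall only), E·2πrL = λ_enc L/ε₀.
E = |λ_enc|/(2πε₀r) = (2.837e-5)/(2π·8.85×10^-12·0.105) = 4.86e6 N/C.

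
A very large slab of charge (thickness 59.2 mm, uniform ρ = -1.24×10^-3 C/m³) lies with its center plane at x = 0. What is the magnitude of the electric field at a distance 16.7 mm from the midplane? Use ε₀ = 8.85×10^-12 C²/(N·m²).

E ≈ 2.34e6 N/C

By symmetry E is perpendicular to the slab. A Gaussian pillbox from −16.7 mm to +16.7 mm (face area A) lies entirely within the slab.
Q_enc = ρ·(2x)·A and flux = 2EA, so 2EA = 2ρxA/ε₀ ⇒ E = |ρ|x/ε₀.
E = (1.24e-3)(0.0167)/(8.85×10^-12) = 2.34×10^6 N/C.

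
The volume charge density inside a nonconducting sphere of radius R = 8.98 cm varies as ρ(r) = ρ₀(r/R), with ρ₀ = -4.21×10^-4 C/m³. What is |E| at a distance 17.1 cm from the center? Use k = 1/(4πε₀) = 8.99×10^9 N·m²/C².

Symmetry ⇒ E = E(r) r̂. Gaussian sphere of radius r = 17.1 cm (r > R, all charge enclosed).
Q_enc = 4π ∫₀^R ρ₀(r'/R)^1 r'² dr' = 4πρ₀R³/4 = -9.578×10^-7 C.
By Gauss's law, ∮E·dA = E·4πr² = Q_enc/ε₀.
E = k|Q_enc|/r² = (8.99×10^9)(9.578×10^-7)/(0.171)² = 2.94e5 N/C.

2.94e5 N/C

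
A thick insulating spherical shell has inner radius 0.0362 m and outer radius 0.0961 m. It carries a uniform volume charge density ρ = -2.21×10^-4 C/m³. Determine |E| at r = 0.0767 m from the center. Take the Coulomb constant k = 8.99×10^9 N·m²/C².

E = 5.71×10^5 N/C

Symmetry ⇒ E = E(r) r̂. Gaussian sphere of radius r = 0.0767 m (within the shell material, 0.0362 m < r < 0.0961 m).
Enclosed charge is the volume from a to r: Q_enc = (4π/3)ρ(r³ − a³) = -3.738e-7 C.
Gauss's law: E·4πr² = Q_enc/ε₀.
E = k|Q_enc|/r² = (8.99×10^9)(3.738e-7)/(0.0767)² = 5.71×10^5 N/C.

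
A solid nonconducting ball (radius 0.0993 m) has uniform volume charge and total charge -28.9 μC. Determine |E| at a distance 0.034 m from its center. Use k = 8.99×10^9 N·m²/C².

9.02×10^6 N/C

Take a concentric spherical Gaussian surface of radius r = 0.034 m (r < R).
Only the charge within r is enclosed: Q_enc = Q·(r/R)³ = (-28.9 μC)·(0.034 m/0.0993 m)³ = -1.16×10^-6 C.
By Gauss's law, ∮E·dA = E·4πr² = Q_enc/ε₀.
E = k|Q_enc|/r² = (8.99×10^9)(1.16×10^-6)/(0.034)² = 9.02×10^6 N/C.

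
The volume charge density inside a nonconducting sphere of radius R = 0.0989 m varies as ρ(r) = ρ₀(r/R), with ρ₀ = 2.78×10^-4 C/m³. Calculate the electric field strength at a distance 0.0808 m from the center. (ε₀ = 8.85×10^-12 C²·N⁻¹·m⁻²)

By spherical symmetry E is radial; choose a Gaussian sphere of radius r = 0.0808 m (r < R).
Q_enc = ∫₀^r ρ(r')·4πr'² dr' = (4πρ₀/R) ∫₀^r r'^3 dr' = 4πρ₀ r^4/(4·R) = 3.764e-7 C.
By Gauss's law, ∮E·dA = E·4πr² = Q_enc/ε₀.
E = |Q_enc|/(4πε₀r²) = (3.764×10^-7)/(4π·8.85×10^-12·(0.0808)²) = 5.18×10^5 N/C.

|E| ≈ 5.18e5 V/m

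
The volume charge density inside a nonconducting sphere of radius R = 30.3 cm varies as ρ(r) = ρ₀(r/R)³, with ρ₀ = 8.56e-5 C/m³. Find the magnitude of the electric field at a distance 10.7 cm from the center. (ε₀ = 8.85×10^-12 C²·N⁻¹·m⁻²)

|E| ≈ 7.60×10^3 N/C

By spherical symmetry E is radial; choose a Gaussian sphere of radius r = 10.7 cm (r < R).
Integrate the density: Q_enc = 4π ∫₀^r ρ₀(r'/R)^3 r'² dr' = 4πρ₀ r^6/(6·R³) = 9.672×10^-9 C.
By Gauss's law, ∮E·dA = E·4πr² = Q_enc/ε₀.
E = |Q_enc|/(4πε₀r²) = (9.672×10^-9)/(4π·8.85×10^-12·(0.107)²) = 7.60×10^3 N/C.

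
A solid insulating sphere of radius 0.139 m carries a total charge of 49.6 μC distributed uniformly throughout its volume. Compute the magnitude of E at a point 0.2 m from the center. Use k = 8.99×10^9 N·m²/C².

Symmetry ⇒ E = E(r) r̂. Gaussian sphere of radius r = 0.2 m (r > R, so the entire charge is enclosed).
Q_enc = 49.6 μC = 4.96×10^-5 C.
Applying ∮E·dA = Q_enc/ε₀ with Φ = E(4πr²):
E = k|Q_enc|/r² = (8.99×10^9)(4.96e-5)/(0.2)² = 1.11×10^7 N/C.

E = 1.11×10^7 N/C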